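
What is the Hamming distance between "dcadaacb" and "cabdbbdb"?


Comparing "dcadaacb" and "cabdbbdb" position by position:
  Position 0: 'd' vs 'c' => differ
  Position 1: 'c' vs 'a' => differ
  Position 2: 'a' vs 'b' => differ
  Position 3: 'd' vs 'd' => same
  Position 4: 'a' vs 'b' => differ
  Position 5: 'a' vs 'b' => differ
  Position 6: 'c' vs 'd' => differ
  Position 7: 'b' vs 'b' => same
Total differences (Hamming distance): 6

6


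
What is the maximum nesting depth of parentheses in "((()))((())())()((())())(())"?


Input: "((()))((())())()((())())(())"
Tracking depth:
  Position 0 '(': depth becomes 1
  Position 1 '(': depth becomes 2
  Position 2 '(': depth becomes 3
  Position 3 ')': depth becomes 2
  Position 4 ')': depth becomes 1
  Position 5 ')': depth becomes 0
  Position 6 '(': depth becomes 1
  Position 7 '(': depth becomes 2
  Position 8 '(': depth becomes 3
  Position 9 ')': depth becomes 2
  Position 10 ')': depth becomes 1
  Position 11 '(': depth becomes 2
  Position 12 ')': depth becomes 1
  Position 13 ')': depth becomes 0
  Position 14 '(': depth becomes 1
  Position 15 ')': depth becomes 0
  Position 16 '(': depth becomes 1
  Position 17 '(': depth becomes 2
  Position 18 '(': depth becomes 3
  Position 19 ')': depth becomes 2
  Position 20 ')': depth becomes 1
  Position 21 '(': depth becomes 2
  Position 22 ')': depth becomes 1
  Position 23 ')': depth becomes 0
  Position 24 '(': depth becomes 1
  Position 25 '(': depth becomes 2
  Position 26 ')': depth becomes 1
  Position 27 ')': depth becomes 0
Maximum depth reached: 3

3


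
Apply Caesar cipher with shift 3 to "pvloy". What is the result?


Caesar cipher: shift "pvloy" by 3
  'p' (pos 15) + 3 = pos 18 = 's'
  'v' (pos 21) + 3 = pos 24 = 'y'
  'l' (pos 11) + 3 = pos 14 = 'o'
  'o' (pos 14) + 3 = pos 17 = 'r'
  'y' (pos 24) + 3 = pos 1 = 'b'
Result: syorb

syorb


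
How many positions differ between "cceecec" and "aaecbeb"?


Comparing "cceecec" and "aaecbeb" position by position:
  Position 0: 'c' vs 'a' => DIFFER
  Position 1: 'c' vs 'a' => DIFFER
  Position 2: 'e' vs 'e' => same
  Position 3: 'e' vs 'c' => DIFFER
  Position 4: 'c' vs 'b' => DIFFER
  Position 5: 'e' vs 'e' => same
  Position 6: 'c' vs 'b' => DIFFER
Positions that differ: 5

5


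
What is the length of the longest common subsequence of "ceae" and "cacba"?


LCS of "ceae" and "cacba"
DP table:
           c    a    c    b    a
      0    0    0    0    0    0
  c   0    1    1    1    1    1
  e   0    1    1    1    1    1
  a   0    1    2    2    2    2
  e   0    1    2    2    2    2
LCS length = dp[4][5] = 2

2


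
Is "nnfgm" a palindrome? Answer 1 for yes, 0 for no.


Input: nnfgm
Reversed: mgfnn
  Compare pos 0 ('n') with pos 4 ('m'): MISMATCH
  Compare pos 1 ('n') with pos 3 ('g'): MISMATCH
Result: not a palindrome

0


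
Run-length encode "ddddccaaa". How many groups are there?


Input: ddddccaaa
Scanning for consecutive runs:
  Group 1: 'd' x 4 (positions 0-3)
  Group 2: 'c' x 2 (positions 4-5)
  Group 3: 'a' x 3 (positions 6-8)
Total groups: 3

3


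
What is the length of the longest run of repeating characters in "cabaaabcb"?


Input: "cabaaabcb"
Scanning for longest run:
  Position 1 ('a'): new char, reset run to 1
  Position 2 ('b'): new char, reset run to 1
  Position 3 ('a'): new char, reset run to 1
  Position 4 ('a'): continues run of 'a', length=2
  Position 5 ('a'): continues run of 'a', length=3
  Position 6 ('b'): new char, reset run to 1
  Position 7 ('c'): new char, reset run to 1
  Position 8 ('b'): new char, reset run to 1
Longest run: 'a' with length 3

3


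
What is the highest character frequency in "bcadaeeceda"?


Input: bcadaeeceda
Character counts:
  'a': 3
  'b': 1
  'c': 2
  'd': 2
  'e': 3
Maximum frequency: 3

3


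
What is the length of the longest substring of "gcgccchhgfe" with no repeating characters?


Input: "gcgccchhgfe"
Sliding window (track last position of each char):
  Position 0 ('g'): window [0,0] length 1 -- new best
  Position 1 ('c'): window [0,1] length 2 -- new best
  Position 2 ('g'): repeat (last at 0), move window start to 1
  Position 2 ('g'): window [1,2] length 2
  Position 3 ('c'): repeat (last at 1), move window start to 2
  Position 3 ('c'): window [2,3] length 2
  Position 4 ('c'): repeat (last at 3), move window start to 4
  Position 4 ('c'): window [4,4] length 1
  Position 5 ('c'): repeat (last at 4), move window start to 5
  Position 5 ('c'): window [5,5] length 1
  Position 6 ('h'): window [5,6] length 2
  Position 7 ('h'): repeat (last at 6), move window start to 7
  Position 7 ('h'): window [7,7] length 1
  Position 8 ('g'): window [7,8] length 2
  Position 9 ('f'): window [7,9] length 3 -- new best
  Position 10 ('e'): window [7,10] length 4 -- new best
Longest substring with no repeats: "hgfe" with length 4

4


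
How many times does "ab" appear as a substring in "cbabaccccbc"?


Searching for "ab" in "cbabaccccbc"
Scanning each position:
  Position 0: "cb" => no
  Position 1: "ba" => no
  Position 2: "ab" => MATCH
  Position 3: "ba" => no
  Position 4: "ac" => no
  Position 5: "cc" => no
  Position 6: "cc" => no
  Position 7: "cc" => no
  Position 8: "cb" => no
  Position 9: "bc" => no
Total occurrences: 1

1


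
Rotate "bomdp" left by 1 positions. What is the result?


Input: "bomdp", rotate left by 1
First 1 characters: "b"
Remaining characters: "omdp"
Concatenate remaining + first: "omdp" + "b" = "omdpb"

omdpb


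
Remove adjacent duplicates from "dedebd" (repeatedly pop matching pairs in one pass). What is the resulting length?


Input: dedebd
Stack-based adjacent duplicate removal:
  Read 'd': push. Stack: d
  Read 'e': push. Stack: de
  Read 'd': push. Stack: ded
  Read 'e': push. Stack: dede
  Read 'b': push. Stack: dedeb
  Read 'd': push. Stack: dedebd
Final stack: "dedebd" (length 6)

6


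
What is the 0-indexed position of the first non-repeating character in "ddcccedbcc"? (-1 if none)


Input: ddcccedbcc
Character frequencies:
  'b': 1
  'c': 5
  'd': 3
  'e': 1
Scanning left to right for freq == 1:
  Position 0 ('d'): freq=3, skip
  Position 1 ('d'): freq=3, skip
  Position 2 ('c'): freq=5, skip
  Position 3 ('c'): freq=5, skip
  Position 4 ('c'): freq=5, skip
  Position 5 ('e'): unique! => answer = 5

5


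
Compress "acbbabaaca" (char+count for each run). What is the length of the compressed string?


Input: acbbabaaca
Runs:
  'a' x 1 => "a1"
  'c' x 1 => "c1"
  'b' x 2 => "b2"
  'a' x 1 => "a1"
  'b' x 1 => "b1"
  'a' x 2 => "a2"
  'c' x 1 => "c1"
  'a' x 1 => "a1"
Compressed: "a1c1b2a1b1a2c1a1"
Compressed length: 16

16


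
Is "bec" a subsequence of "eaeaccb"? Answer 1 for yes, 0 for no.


Check if "bec" is a subsequence of "eaeaccb"
Greedy scan:
  Position 0 ('e'): no match needed
  Position 1 ('a'): no match needed
  Position 2 ('e'): no match needed
  Position 3 ('a'): no match needed
  Position 4 ('c'): no match needed
  Position 5 ('c'): no match needed
  Position 6 ('b'): matches sub[0] = 'b'
Only matched 1/3 characters => not a subsequence

0


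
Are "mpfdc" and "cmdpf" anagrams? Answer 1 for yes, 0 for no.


Strings: "mpfdc", "cmdpf"
Sorted first:  cdfmp
Sorted second: cdfmp
Sorted forms match => anagrams

1


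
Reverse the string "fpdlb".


Input: fpdlb
Reading characters right to left:
  Position 4: 'b'
  Position 3: 'l'
  Position 2: 'd'
  Position 1: 'p'
  Position 0: 'f'
Reversed: bldpf

bldpf


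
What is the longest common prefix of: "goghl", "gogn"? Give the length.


Words: goghl, gogn
  Position 0: all 'g' => match
  Position 1: all 'o' => match
  Position 2: all 'g' => match
  Position 3: ('h', 'n') => mismatch, stop
LCP = "gog" (length 3)

3


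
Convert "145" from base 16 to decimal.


Input: "145" in base 16
Positional expansion:
  Digit '1' (value 1) x 16^2 = 256
  Digit '4' (value 4) x 16^1 = 64
  Digit '5' (value 5) x 16^0 = 5
Sum = 325

325


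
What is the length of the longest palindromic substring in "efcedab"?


Input: "efcedab"
Checking substrings for palindromes:
  No multi-char palindromic substrings found
Longest palindromic substring: "e" with length 1

1


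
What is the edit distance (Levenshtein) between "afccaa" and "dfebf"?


Computing edit distance: "afccaa" -> "dfebf"
DP table:
           d    f    e    b    f
      0    1    2    3    4    5
  a   1    1    2    3    4    5
  f   2    2    1    2    3    4
  c   3    3    2    2    3    4
  c   4    4    3    3    3    4
  a   5    5    4    4    4    4
  a   6    6    5    5    5    5
Edit distance = dp[6][5] = 5

5


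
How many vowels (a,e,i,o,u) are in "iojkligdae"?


Input: iojkligdae
Checking each character:
  'i' at position 0: vowel (running total: 1)
  'o' at position 1: vowel (running total: 2)
  'j' at position 2: consonant
  'k' at position 3: consonant
  'l' at position 4: consonant
  'i' at position 5: vowel (running total: 3)
  'g' at position 6: consonant
  'd' at position 7: consonant
  'a' at position 8: vowel (running total: 4)
  'e' at position 9: vowel (running total: 5)
Total vowels: 5

5


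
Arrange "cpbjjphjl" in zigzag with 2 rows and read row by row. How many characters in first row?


Zigzag "cpbjjphjl" into 2 rows:
Placing characters:
  'c' => row 0
  'p' => row 1
  'b' => row 0
  'j' => row 1
  'j' => row 0
  'p' => row 1
  'h' => row 0
  'j' => row 1
  'l' => row 0
Rows:
  Row 0: "cbjhl"
  Row 1: "pjpj"
First row length: 5

5


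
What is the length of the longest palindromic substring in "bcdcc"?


Input: "bcdcc"
Checking substrings for palindromes:
  [1:4] "cdc" (len 3) => palindrome
  [3:5] "cc" (len 2) => palindrome
Longest palindromic substring: "cdc" with length 3

3


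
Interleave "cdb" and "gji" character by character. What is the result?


Interleaving "cdb" and "gji":
  Position 0: 'c' from first, 'g' from second => "cg"
  Position 1: 'd' from first, 'j' from second => "dj"
  Position 2: 'b' from first, 'i' from second => "bi"
Result: cgdjbi

cgdjbi


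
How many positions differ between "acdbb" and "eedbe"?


Comparing "acdbb" and "eedbe" position by position:
  Position 0: 'a' vs 'e' => DIFFER
  Position 1: 'c' vs 'e' => DIFFER
  Position 2: 'd' vs 'd' => same
  Position 3: 'b' vs 'b' => same
  Position 4: 'b' vs 'e' => DIFFER
Positions that differ: 3

3


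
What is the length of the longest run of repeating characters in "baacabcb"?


Input: "baacabcb"
Scanning for longest run:
  Position 1 ('a'): new char, reset run to 1
  Position 2 ('a'): continues run of 'a', length=2
  Position 3 ('c'): new char, reset run to 1
  Position 4 ('a'): new char, reset run to 1
  Position 5 ('b'): new char, reset run to 1
  Position 6 ('c'): new char, reset run to 1
  Position 7 ('b'): new char, reset run to 1
Longest run: 'a' with length 2

2


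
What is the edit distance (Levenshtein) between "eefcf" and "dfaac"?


Computing edit distance: "eefcf" -> "dfaac"
DP table:
           d    f    a    a    c
      0    1    2    3    4    5
  e   1    1    2    3    4    5
  e   2    2    2    3    4    5
  f   3    3    2    3    4    5
  c   4    4    3    3    4    4
  f   5    5    4    4    4    5
Edit distance = dp[5][5] = 5

5


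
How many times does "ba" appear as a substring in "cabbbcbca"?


Searching for "ba" in "cabbbcbca"
Scanning each position:
  Position 0: "ca" => no
  Position 1: "ab" => no
  Position 2: "bb" => no
  Position 3: "bb" => no
  Position 4: "bc" => no
  Position 5: "cb" => no
  Position 6: "bc" => no
  Position 7: "ca" => no
Total occurrences: 0

0


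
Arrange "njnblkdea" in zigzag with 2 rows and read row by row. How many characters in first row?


Zigzag "njnblkdea" into 2 rows:
Placing characters:
  'n' => row 0
  'j' => row 1
  'n' => row 0
  'b' => row 1
  'l' => row 0
  'k' => row 1
  'd' => row 0
  'e' => row 1
  'a' => row 0
Rows:
  Row 0: "nnlda"
  Row 1: "jbke"
First row length: 5

5


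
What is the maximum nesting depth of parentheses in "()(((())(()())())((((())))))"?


Input: "()(((())(()())())((((())))))"
Tracking depth:
  Position 0 '(': depth becomes 1
  Position 1 ')': depth becomes 0
  Position 2 '(': depth becomes 1
  Position 3 '(': depth becomes 2
  Position 4 '(': depth becomes 3
  Position 5 '(': depth becomes 4
  Position 6 ')': depth becomes 3
  Position 7 ')': depth becomes 2
  Position 8 '(': depth becomes 3
  Position 9 '(': depth becomes 4
  Position 10 ')': depth becomes 3
  Position 11 '(': depth becomes 4
  Position 12 ')': depth becomes 3
  Position 13 ')': depth becomes 2
  Position 14 '(': depth becomes 3
  Position 15 ')': depth becomes 2
  Position 16 ')': depth becomes 1
  Position 17 '(': depth becomes 2
  Position 18 '(': depth becomes 3
  Position 19 '(': depth becomes 4
  Position 20 '(': depth becomes 5
  Position 21 '(': depth becomes 6
  Position 22 ')': depth becomes 5
  Position 23 ')': depth becomes 4
  Position 24 ')': depth becomes 3
  Position 25 ')': depth becomes 2
  Position 26 ')': depth becomes 1
  Position 27 ')': depth becomes 0
Maximum depth reached: 6

6


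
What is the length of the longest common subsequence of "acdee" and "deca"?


LCS of "acdee" and "deca"
DP table:
           d    e    c    a
      0    0    0    0    0
  a   0    0    0    0    1
  c   0    0    0    1    1
  d   0    1    1    1    1
  e   0    1    2    2    2
  e   0    1    2    2    2
LCS length = dp[5][4] = 2

2


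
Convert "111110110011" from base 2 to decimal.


Input: "111110110011" in base 2
Positional expansion:
  Digit '1' (value 1) x 2^11 = 2048
  Digit '1' (value 1) x 2^10 = 1024
  Digit '1' (value 1) x 2^9 = 512
  Digit '1' (value 1) x 2^8 = 256
  Digit '1' (value 1) x 2^7 = 128
  Digit '0' (value 0) x 2^6 = 0
  Digit '1' (value 1) x 2^5 = 32
  Digit '1' (value 1) x 2^4 = 16
  Digit '0' (value 0) x 2^3 = 0
  Digit '0' (value 0) x 2^2 = 0
  Digit '1' (value 1) x 2^1 = 2
  Digit '1' (value 1) x 2^0 = 1
Sum = 4019

4019


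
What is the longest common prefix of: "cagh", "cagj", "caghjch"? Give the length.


Words: cagh, cagj, caghjch
  Position 0: all 'c' => match
  Position 1: all 'a' => match
  Position 2: all 'g' => match
  Position 3: ('h', 'j', 'h') => mismatch, stop
LCP = "cag" (length 3)

3


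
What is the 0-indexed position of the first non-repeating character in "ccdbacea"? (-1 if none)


Input: ccdbacea
Character frequencies:
  'a': 2
  'b': 1
  'c': 3
  'd': 1
  'e': 1
Scanning left to right for freq == 1:
  Position 0 ('c'): freq=3, skip
  Position 1 ('c'): freq=3, skip
  Position 2 ('d'): unique! => answer = 2

2


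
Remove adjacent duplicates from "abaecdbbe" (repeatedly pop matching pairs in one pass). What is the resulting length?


Input: abaecdbbe
Stack-based adjacent duplicate removal:
  Read 'a': push. Stack: a
  Read 'b': push. Stack: ab
  Read 'a': push. Stack: aba
  Read 'e': push. Stack: abae
  Read 'c': push. Stack: abaec
  Read 'd': push. Stack: abaecd
  Read 'b': push. Stack: abaecdb
  Read 'b': matches stack top 'b' => pop. Stack: abaecd
  Read 'e': push. Stack: abaecde
Final stack: "abaecde" (length 7)

7


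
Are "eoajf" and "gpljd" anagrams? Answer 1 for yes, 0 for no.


Strings: "eoajf", "gpljd"
Sorted first:  aefjo
Sorted second: dgjlp
Differ at position 0: 'a' vs 'd' => not anagrams

0


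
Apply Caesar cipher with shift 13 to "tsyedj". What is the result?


Caesar cipher: shift "tsyedj" by 13
  't' (pos 19) + 13 = pos 6 = 'g'
  's' (pos 18) + 13 = pos 5 = 'f'
  'y' (pos 24) + 13 = pos 11 = 'l'
  'e' (pos 4) + 13 = pos 17 = 'r'
  'd' (pos 3) + 13 = pos 16 = 'q'
  'j' (pos 9) + 13 = pos 22 = 'w'
Result: gflrqw

gflrqw


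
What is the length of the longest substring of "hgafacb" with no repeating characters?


Input: "hgafacb"
Sliding window (track last position of each char):
  Position 0 ('h'): window [0,0] length 1 -- new best
  Position 1 ('g'): window [0,1] length 2 -- new best
  Position 2 ('a'): window [0,2] length 3 -- new best
  Position 3 ('f'): window [0,3] length 4 -- new best
  Position 4 ('a'): repeat (last at 2), move window start to 3
  Position 4 ('a'): window [3,4] length 2
  Position 5 ('c'): window [3,5] length 3
  Position 6 ('b'): window [3,6] length 4
Longest substring with no repeats: "hgaf" with length 4

4


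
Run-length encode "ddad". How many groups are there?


Input: ddad
Scanning for consecutive runs:
  Group 1: 'd' x 2 (positions 0-1)
  Group 2: 'a' x 1 (positions 2-2)
  Group 3: 'd' x 1 (positions 3-3)
Total groups: 3

3


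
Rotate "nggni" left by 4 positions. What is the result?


Input: "nggni", rotate left by 4
First 4 characters: "nggn"
Remaining characters: "i"
Concatenate remaining + first: "i" + "nggn" = "inggn"

inggn


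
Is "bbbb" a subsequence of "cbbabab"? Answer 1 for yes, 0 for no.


Check if "bbbb" is a subsequence of "cbbabab"
Greedy scan:
  Position 0 ('c'): no match needed
  Position 1 ('b'): matches sub[0] = 'b'
  Position 2 ('b'): matches sub[1] = 'b'
  Position 3 ('a'): no match needed
  Position 4 ('b'): matches sub[2] = 'b'
  Position 5 ('a'): no match needed
  Position 6 ('b'): matches sub[3] = 'b'
All 4 characters matched => is a subsequence

1


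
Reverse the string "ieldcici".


Input: ieldcici
Reading characters right to left:
  Position 7: 'i'
  Position 6: 'c'
  Position 5: 'i'
  Position 4: 'c'
  Position 3: 'd'
  Position 2: 'l'
  Position 1: 'e'
  Position 0: 'i'
Reversed: icicdlei

icicdlei


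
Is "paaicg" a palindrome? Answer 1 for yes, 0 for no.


Input: paaicg
Reversed: gciaap
  Compare pos 0 ('p') with pos 5 ('g'): MISMATCH
  Compare pos 1 ('a') with pos 4 ('c'): MISMATCH
  Compare pos 2 ('a') with pos 3 ('i'): MISMATCH
Result: not a palindrome

0


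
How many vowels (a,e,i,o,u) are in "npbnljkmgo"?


Input: npbnljkmgo
Checking each character:
  'n' at position 0: consonant
  'p' at position 1: consonant
  'b' at position 2: consonant
  'n' at position 3: consonant
  'l' at position 4: consonant
  'j' at position 5: consonant
  'k' at position 6: consonant
  'm' at position 7: consonant
  'g' at position 8: consonant
  'o' at position 9: vowel (running total: 1)
Total vowels: 1

1


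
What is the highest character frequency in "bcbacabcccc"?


Input: bcbacabcccc
Character counts:
  'a': 2
  'b': 3
  'c': 6
Maximum frequency: 6

6


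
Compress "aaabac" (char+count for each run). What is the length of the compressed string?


Input: aaabac
Runs:
  'a' x 3 => "a3"
  'b' x 1 => "b1"
  'a' x 1 => "a1"
  'c' x 1 => "c1"
Compressed: "a3b1a1c1"
Compressed length: 8

8


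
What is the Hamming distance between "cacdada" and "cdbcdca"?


Comparing "cacdada" and "cdbcdca" position by position:
  Position 0: 'c' vs 'c' => same
  Position 1: 'a' vs 'd' => differ
  Position 2: 'c' vs 'b' => differ
  Position 3: 'd' vs 'c' => differ
  Position 4: 'a' vs 'd' => differ
  Position 5: 'd' vs 'c' => differ
  Position 6: 'a' vs 'a' => same
Total differences (Hamming distance): 5

5


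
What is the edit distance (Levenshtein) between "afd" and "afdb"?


Computing edit distance: "afd" -> "afdb"
DP table:
           a    f    d    b
      0    1    2    3    4
  a   1    0    1    2    3
  f   2    1    0    1    2
  d   3    2    1    0    1
Edit distance = dp[3][4] = 1

1


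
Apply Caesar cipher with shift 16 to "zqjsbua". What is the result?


Caesar cipher: shift "zqjsbua" by 16
  'z' (pos 25) + 16 = pos 15 = 'p'
  'q' (pos 16) + 16 = pos 6 = 'g'
  'j' (pos 9) + 16 = pos 25 = 'z'
  's' (pos 18) + 16 = pos 8 = 'i'
  'b' (pos 1) + 16 = pos 17 = 'r'
  'u' (pos 20) + 16 = pos 10 = 'k'
  'a' (pos 0) + 16 = pos 16 = 'q'
Result: pgzirkq

pgzirkq


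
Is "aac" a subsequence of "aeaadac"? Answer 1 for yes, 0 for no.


Check if "aac" is a subsequence of "aeaadac"
Greedy scan:
  Position 0 ('a'): matches sub[0] = 'a'
  Position 1 ('e'): no match needed
  Position 2 ('a'): matches sub[1] = 'a'
  Position 3 ('a'): no match needed
  Position 4 ('d'): no match needed
  Position 5 ('a'): no match needed
  Position 6 ('c'): matches sub[2] = 'c'
All 3 characters matched => is a subsequence

1


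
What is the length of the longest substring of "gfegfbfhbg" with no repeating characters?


Input: "gfegfbfhbg"
Sliding window (track last position of each char):
  Position 0 ('g'): window [0,0] length 1 -- new best
  Position 1 ('f'): window [0,1] length 2 -- new best
  Position 2 ('e'): window [0,2] length 3 -- new best
  Position 3 ('g'): repeat (last at 0), move window start to 1
  Position 3 ('g'): window [1,3] length 3
  Position 4 ('f'): repeat (last at 1), move window start to 2
  Position 4 ('f'): window [2,4] length 3
  Position 5 ('b'): window [2,5] length 4 -- new best
  Position 6 ('f'): repeat (last at 4), move window start to 5
  Position 6 ('f'): window [5,6] length 2
  Position 7 ('h'): window [5,7] length 3
  Position 8 ('b'): repeat (last at 5), move window start to 6
  Position 8 ('b'): window [6,8] length 3
  Position 9 ('g'): window [6,9] length 4
Longest substring with no repeats: "egfb" with length 4

4


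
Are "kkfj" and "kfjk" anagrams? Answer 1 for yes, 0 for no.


Strings: "kkfj", "kfjk"
Sorted first:  fjkk
Sorted second: fjkk
Sorted forms match => anagrams

1


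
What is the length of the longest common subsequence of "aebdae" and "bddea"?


LCS of "aebdae" and "bddea"
DP table:
           b    d    d    e    a
      0    0    0    0    0    0
  a   0    0    0    0    0    1
  e   0    0    0    0    1    1
  b   0    1    1    1    1    1
  d   0    1    2    2    2    2
  a   0    1    2    2    2    3
  e   0    1    2    2    3    3
LCS length = dp[6][5] = 3

3


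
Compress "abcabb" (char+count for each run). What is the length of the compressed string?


Input: abcabb
Runs:
  'a' x 1 => "a1"
  'b' x 1 => "b1"
  'c' x 1 => "c1"
  'a' x 1 => "a1"
  'b' x 2 => "b2"
Compressed: "a1b1c1a1b2"
Compressed length: 10

10


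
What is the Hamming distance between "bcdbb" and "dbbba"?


Comparing "bcdbb" and "dbbba" position by position:
  Position 0: 'b' vs 'd' => differ
  Position 1: 'c' vs 'b' => differ
  Position 2: 'd' vs 'b' => differ
  Position 3: 'b' vs 'b' => same
  Position 4: 'b' vs 'a' => differ
Total differences (Hamming distance): 4

4


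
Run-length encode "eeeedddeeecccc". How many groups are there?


Input: eeeedddeeecccc
Scanning for consecutive runs:
  Group 1: 'e' x 4 (positions 0-3)
  Group 2: 'd' x 3 (positions 4-6)
  Group 3: 'e' x 3 (positions 7-9)
  Group 4: 'c' x 4 (positions 10-13)
Total groups: 4

4


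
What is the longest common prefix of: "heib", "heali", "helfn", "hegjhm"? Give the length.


Words: heib, heali, helfn, hegjhm
  Position 0: all 'h' => match
  Position 1: all 'e' => match
  Position 2: ('i', 'a', 'l', 'g') => mismatch, stop
LCP = "he" (length 2)

2


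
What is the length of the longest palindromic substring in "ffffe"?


Input: "ffffe"
Checking substrings for palindromes:
  [0:4] "ffff" (len 4) => palindrome
  [0:3] "fff" (len 3) => palindrome
  [1:4] "fff" (len 3) => palindrome
  [0:2] "ff" (len 2) => palindrome
  [1:3] "ff" (len 2) => palindrome
  [2:4] "ff" (len 2) => palindrome
Longest palindromic substring: "ffff" with length 4

4


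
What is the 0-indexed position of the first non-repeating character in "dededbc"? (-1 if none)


Input: dededbc
Character frequencies:
  'b': 1
  'c': 1
  'd': 3
  'e': 2
Scanning left to right for freq == 1:
  Position 0 ('d'): freq=3, skip
  Position 1 ('e'): freq=2, skip
  Position 2 ('d'): freq=3, skip
  Position 3 ('e'): freq=2, skip
  Position 4 ('d'): freq=3, skip
  Position 5 ('b'): unique! => answer = 5

5


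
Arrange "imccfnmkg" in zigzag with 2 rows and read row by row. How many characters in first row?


Zigzag "imccfnmkg" into 2 rows:
Placing characters:
  'i' => row 0
  'm' => row 1
  'c' => row 0
  'c' => row 1
  'f' => row 0
  'n' => row 1
  'm' => row 0
  'k' => row 1
  'g' => row 0
Rows:
  Row 0: "icfmg"
  Row 1: "mcnk"
First row length: 5

5


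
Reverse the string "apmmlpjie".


Input: apmmlpjie
Reading characters right to left:
  Position 8: 'e'
  Position 7: 'i'
  Position 6: 'j'
  Position 5: 'p'
  Position 4: 'l'
  Position 3: 'm'
  Position 2: 'm'
  Position 1: 'p'
  Position 0: 'a'
Reversed: eijplmmpa

eijplmmpa


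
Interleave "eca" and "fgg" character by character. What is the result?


Interleaving "eca" and "fgg":
  Position 0: 'e' from first, 'f' from second => "ef"
  Position 1: 'c' from first, 'g' from second => "cg"
  Position 2: 'a' from first, 'g' from second => "ag"
Result: efcgag

efcgag


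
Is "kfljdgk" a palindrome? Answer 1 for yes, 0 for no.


Input: kfljdgk
Reversed: kgdjlfk
  Compare pos 0 ('k') with pos 6 ('k'): match
  Compare pos 1 ('f') with pos 5 ('g'): MISMATCH
  Compare pos 2 ('l') with pos 4 ('d'): MISMATCH
Result: not a palindrome

0


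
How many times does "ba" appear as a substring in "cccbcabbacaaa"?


Searching for "ba" in "cccbcabbacaaa"
Scanning each position:
  Position 0: "cc" => no
  Position 1: "cc" => no
  Position 2: "cb" => no
  Position 3: "bc" => no
  Position 4: "ca" => no
  Position 5: "ab" => no
  Position 6: "bb" => no
  Position 7: "ba" => MATCH
  Position 8: "ac" => no
  Position 9: "ca" => no
  Position 10: "aa" => no
  Position 11: "aa" => no
Total occurrences: 1

1


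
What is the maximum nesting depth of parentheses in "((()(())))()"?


Input: "((()(())))()"
Tracking depth:
  Position 0 '(': depth becomes 1
  Position 1 '(': depth becomes 2
  Position 2 '(': depth becomes 3
  Position 3 ')': depth becomes 2
  Position 4 '(': depth becomes 3
  Position 5 '(': depth becomes 4
  Position 6 ')': depth becomes 3
  Position 7 ')': depth becomes 2
  Position 8 ')': depth becomes 1
  Position 9 ')': depth becomes 0
  Position 10 '(': depth becomes 1
  Position 11 ')': depth becomes 0
Maximum depth reached: 4

4


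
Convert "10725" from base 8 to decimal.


Input: "10725" in base 8
Positional expansion:
  Digit '1' (value 1) x 8^4 = 4096
  Digit '0' (value 0) x 8^3 = 0
  Digit '7' (value 7) x 8^2 = 448
  Digit '2' (value 2) x 8^1 = 16
  Digit '5' (value 5) x 8^0 = 5
Sum = 4565

4565


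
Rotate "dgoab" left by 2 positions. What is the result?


Input: "dgoab", rotate left by 2
First 2 characters: "dg"
Remaining characters: "oab"
Concatenate remaining + first: "oab" + "dg" = "oabdg"

oabdg


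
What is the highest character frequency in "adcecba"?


Input: adcecba
Character counts:
  'a': 2
  'b': 1
  'c': 2
  'd': 1
  'e': 1
Maximum frequency: 2

2


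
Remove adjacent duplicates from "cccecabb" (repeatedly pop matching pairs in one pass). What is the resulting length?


Input: cccecabb
Stack-based adjacent duplicate removal:
  Read 'c': push. Stack: c
  Read 'c': matches stack top 'c' => pop. Stack: (empty)
  Read 'c': push. Stack: c
  Read 'e': push. Stack: ce
  Read 'c': push. Stack: cec
  Read 'a': push. Stack: ceca
  Read 'b': push. Stack: cecab
  Read 'b': matches stack top 'b' => pop. Stack: ceca
Final stack: "ceca" (length 4)

4


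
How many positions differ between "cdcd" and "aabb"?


Comparing "cdcd" and "aabb" position by position:
  Position 0: 'c' vs 'a' => DIFFER
  Position 1: 'd' vs 'a' => DIFFER
  Position 2: 'c' vs 'b' => DIFFER
  Position 3: 'd' vs 'b' => DIFFER
Positions that differ: 4

4


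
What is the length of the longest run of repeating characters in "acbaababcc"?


Input: "acbaababcc"
Scanning for longest run:
  Position 1 ('c'): new char, reset run to 1
  Position 2 ('b'): new char, reset run to 1
  Position 3 ('a'): new char, reset run to 1
  Position 4 ('a'): continues run of 'a', length=2
  Position 5 ('b'): new char, reset run to 1
  Position 6 ('a'): new char, reset run to 1
  Position 7 ('b'): new char, reset run to 1
  Position 8 ('c'): new char, reset run to 1
  Position 9 ('c'): continues run of 'c', length=2
Longest run: 'a' with length 2

2


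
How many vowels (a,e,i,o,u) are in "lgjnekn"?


Input: lgjnekn
Checking each character:
  'l' at position 0: consonant
  'g' at position 1: consonant
  'j' at position 2: consonant
  'n' at position 3: consonant
  'e' at position 4: vowel (running total: 1)
  'k' at position 5: consonant
  'n' at position 6: consonant
Total vowels: 1

1


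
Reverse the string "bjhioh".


Input: bjhioh
Reading characters right to left:
  Position 5: 'h'
  Position 4: 'o'
  Position 3: 'i'
  Position 2: 'h'
  Position 1: 'j'
  Position 0: 'b'
Reversed: hoihjb

hoihjb


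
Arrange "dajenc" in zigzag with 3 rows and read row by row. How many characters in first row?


Zigzag "dajenc" into 3 rows:
Placing characters:
  'd' => row 0
  'a' => row 1
  'j' => row 2
  'e' => row 1
  'n' => row 0
  'c' => row 1
Rows:
  Row 0: "dn"
  Row 1: "aec"
  Row 2: "j"
First row length: 2

2


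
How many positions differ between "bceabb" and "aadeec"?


Comparing "bceabb" and "aadeec" position by position:
  Position 0: 'b' vs 'a' => DIFFER
  Position 1: 'c' vs 'a' => DIFFER
  Position 2: 'e' vs 'd' => DIFFER
  Position 3: 'a' vs 'e' => DIFFER
  Position 4: 'b' vs 'e' => DIFFER
  Position 5: 'b' vs 'c' => DIFFER
Positions that differ: 6

6


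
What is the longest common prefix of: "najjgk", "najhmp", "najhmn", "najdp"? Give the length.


Words: najjgk, najhmp, najhmn, najdp
  Position 0: all 'n' => match
  Position 1: all 'a' => match
  Position 2: all 'j' => match
  Position 3: ('j', 'h', 'h', 'd') => mismatch, stop
LCP = "naj" (length 3)

3


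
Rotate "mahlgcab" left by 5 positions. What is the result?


Input: "mahlgcab", rotate left by 5
First 5 characters: "mahlg"
Remaining characters: "cab"
Concatenate remaining + first: "cab" + "mahlg" = "cabmahlg"

cabmahlg


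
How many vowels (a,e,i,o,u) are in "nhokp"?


Input: nhokp
Checking each character:
  'n' at position 0: consonant
  'h' at position 1: consonant
  'o' at position 2: vowel (running total: 1)
  'k' at position 3: consonant
  'p' at position 4: consonant
Total vowels: 1

1


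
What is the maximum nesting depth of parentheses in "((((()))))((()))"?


Input: "((((()))))((()))"
Tracking depth:
  Position 0 '(': depth becomes 1
  Position 1 '(': depth becomes 2
  Position 2 '(': depth becomes 3
  Position 3 '(': depth becomes 4
  Position 4 '(': depth becomes 5
  Position 5 ')': depth becomes 4
  Position 6 ')': depth becomes 3
  Position 7 ')': depth becomes 2
  Position 8 ')': depth becomes 1
  Position 9 ')': depth becomes 0
  Position 10 '(': depth becomes 1
  Position 11 '(': depth becomes 2
  Position 12 '(': depth becomes 3
  Position 13 ')': depth becomes 2
  Position 14 ')': depth becomes 1
  Position 15 ')': depth becomes 0
Maximum depth reached: 5

5


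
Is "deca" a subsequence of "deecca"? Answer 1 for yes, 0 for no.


Check if "deca" is a subsequence of "deecca"
Greedy scan:
  Position 0 ('d'): matches sub[0] = 'd'
  Position 1 ('e'): matches sub[1] = 'e'
  Position 2 ('e'): no match needed
  Position 3 ('c'): matches sub[2] = 'c'
  Position 4 ('c'): no match needed
  Position 5 ('a'): matches sub[3] = 'a'
All 4 characters matched => is a subsequence

1


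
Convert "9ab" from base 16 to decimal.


Input: "9ab" in base 16
Positional expansion:
  Digit '9' (value 9) x 16^2 = 2304
  Digit 'a' (value 10) x 16^1 = 160
  Digit 'b' (value 11) x 16^0 = 11
Sum = 2475

2475


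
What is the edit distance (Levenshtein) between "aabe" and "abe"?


Computing edit distance: "aabe" -> "abe"
DP table:
           a    b    e
      0    1    2    3
  a   1    0    1    2
  a   2    1    1    2
  b   3    2    1    2
  e   4    3    2    1
Edit distance = dp[4][3] = 1

1


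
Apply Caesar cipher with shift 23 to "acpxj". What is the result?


Caesar cipher: shift "acpxj" by 23
  'a' (pos 0) + 23 = pos 23 = 'x'
  'c' (pos 2) + 23 = pos 25 = 'z'
  'p' (pos 15) + 23 = pos 12 = 'm'
  'x' (pos 23) + 23 = pos 20 = 'u'
  'j' (pos 9) + 23 = pos 6 = 'g'
Result: xzmug

xzmug


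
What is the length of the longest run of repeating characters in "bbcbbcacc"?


Input: "bbcbbcacc"
Scanning for longest run:
  Position 1 ('b'): continues run of 'b', length=2
  Position 2 ('c'): new char, reset run to 1
  Position 3 ('b'): new char, reset run to 1
  Position 4 ('b'): continues run of 'b', length=2
  Position 5 ('c'): new char, reset run to 1
  Position 6 ('a'): new char, reset run to 1
  Position 7 ('c'): new char, reset run to 1
  Position 8 ('c'): continues run of 'c', length=2
Longest run: 'b' with length 2

2


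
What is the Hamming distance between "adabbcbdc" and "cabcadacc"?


Comparing "adabbcbdc" and "cabcadacc" position by position:
  Position 0: 'a' vs 'c' => differ
  Position 1: 'd' vs 'a' => differ
  Position 2: 'a' vs 'b' => differ
  Position 3: 'b' vs 'c' => differ
  Position 4: 'b' vs 'a' => differ
  Position 5: 'c' vs 'd' => differ
  Position 6: 'b' vs 'a' => differ
  Position 7: 'd' vs 'c' => differ
  Position 8: 'c' vs 'c' => same
Total differences (Hamming distance): 8

8


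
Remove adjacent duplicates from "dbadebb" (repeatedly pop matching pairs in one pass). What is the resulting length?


Input: dbadebb
Stack-based adjacent duplicate removal:
  Read 'd': push. Stack: d
  Read 'b': push. Stack: db
  Read 'a': push. Stack: dba
  Read 'd': push. Stack: dbad
  Read 'e': push. Stack: dbade
  Read 'b': push. Stack: dbadeb
  Read 'b': matches stack top 'b' => pop. Stack: dbade
Final stack: "dbade" (length 5)

5


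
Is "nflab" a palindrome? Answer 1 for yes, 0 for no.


Input: nflab
Reversed: balfn
  Compare pos 0 ('n') with pos 4 ('b'): MISMATCH
  Compare pos 1 ('f') with pos 3 ('a'): MISMATCH
Result: not a palindrome

0


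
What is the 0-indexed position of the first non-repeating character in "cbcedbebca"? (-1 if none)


Input: cbcedbebca
Character frequencies:
  'a': 1
  'b': 3
  'c': 3
  'd': 1
  'e': 2
Scanning left to right for freq == 1:
  Position 0 ('c'): freq=3, skip
  Position 1 ('b'): freq=3, skip
  Position 2 ('c'): freq=3, skip
  Position 3 ('e'): freq=2, skip
  Position 4 ('d'): unique! => answer = 4

4


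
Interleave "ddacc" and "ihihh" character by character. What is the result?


Interleaving "ddacc" and "ihihh":
  Position 0: 'd' from first, 'i' from second => "di"
  Position 1: 'd' from first, 'h' from second => "dh"
  Position 2: 'a' from first, 'i' from second => "ai"
  Position 3: 'c' from first, 'h' from second => "ch"
  Position 4: 'c' from first, 'h' from second => "ch"
Result: didhaichch

didhaichch


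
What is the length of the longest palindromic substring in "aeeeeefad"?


Input: "aeeeeefad"
Checking substrings for palindromes:
  [1:6] "eeeee" (len 5) => palindrome
  [1:5] "eeee" (len 4) => palindrome
  [2:6] "eeee" (len 4) => palindrome
  [1:4] "eee" (len 3) => palindrome
  [2:5] "eee" (len 3) => palindrome
  [3:6] "eee" (len 3) => palindrome
Longest palindromic substring: "eeeee" with length 5

5


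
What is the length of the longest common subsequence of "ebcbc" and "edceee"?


LCS of "ebcbc" and "edceee"
DP table:
           e    d    c    e    e    e
      0    0    0    0    0    0    0
  e   0    1    1    1    1    1    1
  b   0    1    1    1    1    1    1
  c   0    1    1    2    2    2    2
  b   0    1    1    2    2    2    2
  c   0    1    1    2    2    2    2
LCS length = dp[5][6] = 2

2


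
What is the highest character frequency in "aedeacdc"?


Input: aedeacdc
Character counts:
  'a': 2
  'c': 2
  'd': 2
  'e': 2
Maximum frequency: 2

2


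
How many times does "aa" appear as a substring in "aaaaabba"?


Searching for "aa" in "aaaaabba"
Scanning each position:
  Position 0: "aa" => MATCH
  Position 1: "aa" => MATCH
  Position 2: "aa" => MATCH
  Position 3: "aa" => MATCH
  Position 4: "ab" => no
  Position 5: "bb" => no
  Position 6: "ba" => no
Total occurrences: 4

4


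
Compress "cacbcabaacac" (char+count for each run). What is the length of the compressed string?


Input: cacbcabaacac
Runs:
  'c' x 1 => "c1"
  'a' x 1 => "a1"
  'c' x 1 => "c1"
  'b' x 1 => "b1"
  'c' x 1 => "c1"
  'a' x 1 => "a1"
  'b' x 1 => "b1"
  'a' x 2 => "a2"
  'c' x 1 => "c1"
  'a' x 1 => "a1"
  'c' x 1 => "c1"
Compressed: "c1a1c1b1c1a1b1a2c1a1c1"
Compressed length: 22

22


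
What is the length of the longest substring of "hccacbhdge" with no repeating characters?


Input: "hccacbhdge"
Sliding window (track last position of each char):
  Position 0 ('h'): window [0,0] length 1 -- new best
  Position 1 ('c'): window [0,1] length 2 -- new best
  Position 2 ('c'): repeat (last at 1), move window start to 2
  Position 2 ('c'): window [2,2] length 1
  Position 3 ('a'): window [2,3] length 2
  Position 4 ('c'): repeat (last at 2), move window start to 3
  Position 4 ('c'): window [3,4] length 2
  Position 5 ('b'): window [3,5] length 3 -- new best
  Position 6 ('h'): window [3,6] length 4 -- new best
  Position 7 ('d'): window [3,7] length 5 -- new best
  Position 8 ('g'): window [3,8] length 6 -- new best
  Position 9 ('e'): window [3,9] length 7 -- new best
Longest substring with no repeats: "acbhdge" with length 7

7


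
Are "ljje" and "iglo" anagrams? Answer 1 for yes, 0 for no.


Strings: "ljje", "iglo"
Sorted first:  ejjl
Sorted second: gilo
Differ at position 0: 'e' vs 'g' => not anagrams

0


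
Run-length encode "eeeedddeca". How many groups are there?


Input: eeeedddeca
Scanning for consecutive runs:
  Group 1: 'e' x 4 (positions 0-3)
  Group 2: 'd' x 3 (positions 4-6)
  Group 3: 'e' x 1 (positions 7-7)
  Group 4: 'c' x 1 (positions 8-8)
  Group 5: 'a' x 1 (positions 9-9)
Total groups: 5

5


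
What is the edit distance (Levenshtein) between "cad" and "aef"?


Computing edit distance: "cad" -> "aef"
DP table:
           a    e    f
      0    1    2    3
  c   1    1    2    3
  a   2    1    2    3
  d   3    2    2    3
Edit distance = dp[3][3] = 3

3


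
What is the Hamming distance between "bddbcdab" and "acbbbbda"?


Comparing "bddbcdab" and "acbbbbda" position by position:
  Position 0: 'b' vs 'a' => differ
  Position 1: 'd' vs 'c' => differ
  Position 2: 'd' vs 'b' => differ
  Position 3: 'b' vs 'b' => same
  Position 4: 'c' vs 'b' => differ
  Position 5: 'd' vs 'b' => differ
  Position 6: 'a' vs 'd' => differ
  Position 7: 'b' vs 'a' => differ
Total differences (Hamming distance): 7

7


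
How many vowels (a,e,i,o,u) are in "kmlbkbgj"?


Input: kmlbkbgj
Checking each character:
  'k' at position 0: consonant
  'm' at position 1: consonant
  'l' at position 2: consonant
  'b' at position 3: consonant
  'k' at position 4: consonant
  'b' at position 5: consonant
  'g' at position 6: consonant
  'j' at position 7: consonant
Total vowels: 0

0


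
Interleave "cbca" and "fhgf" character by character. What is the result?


Interleaving "cbca" and "fhgf":
  Position 0: 'c' from first, 'f' from second => "cf"
  Position 1: 'b' from first, 'h' from second => "bh"
  Position 2: 'c' from first, 'g' from second => "cg"
  Position 3: 'a' from first, 'f' from second => "af"
Result: cfbhcgaf

cfbhcgaf


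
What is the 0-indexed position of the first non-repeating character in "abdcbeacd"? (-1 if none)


Input: abdcbeacd
Character frequencies:
  'a': 2
  'b': 2
  'c': 2
  'd': 2
  'e': 1
Scanning left to right for freq == 1:
  Position 0 ('a'): freq=2, skip
  Position 1 ('b'): freq=2, skip
  Position 2 ('d'): freq=2, skip
  Position 3 ('c'): freq=2, skip
  Position 4 ('b'): freq=2, skip
  Position 5 ('e'): unique! => answer = 5

5


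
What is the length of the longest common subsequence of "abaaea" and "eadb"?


LCS of "abaaea" and "eadb"
DP table:
           e    a    d    b
      0    0    0    0    0
  a   0    0    1    1    1
  b   0    0    1    1    2
  a   0    0    1    1    2
  a   0    0    1    1    2
  e   0    1    1    1    2
  a   0    1    2    2    2
LCS length = dp[6][4] = 2

2


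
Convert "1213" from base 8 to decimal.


Input: "1213" in base 8
Positional expansion:
  Digit '1' (value 1) x 8^3 = 512
  Digit '2' (value 2) x 8^2 = 128
  Digit '1' (value 1) x 8^1 = 8
  Digit '3' (value 3) x 8^0 = 3
Sum = 651

651
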